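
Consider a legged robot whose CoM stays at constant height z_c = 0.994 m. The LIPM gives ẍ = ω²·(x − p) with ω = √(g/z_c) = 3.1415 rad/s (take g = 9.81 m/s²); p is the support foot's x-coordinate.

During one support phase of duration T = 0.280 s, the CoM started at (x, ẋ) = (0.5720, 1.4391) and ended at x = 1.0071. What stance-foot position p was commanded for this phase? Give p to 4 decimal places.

ωT = 3.1415·0.280 = 0.879620; cosh(ωT) = 1.412462, sinh(ωT) = 0.997522
x(T) = p + (x₀−p)·cosh(ωT) + (ẋ₀/ω)·sinh(ωT) ⇒ p·(1 − cosh) = x(T) − x₀·cosh − (ẋ₀/ω)·sinh
numerator   = 1.0071 − (0.5720)·1.412462 − (1.4391/3.1415)·0.997522 = -0.257786
denominator = 1 − 1.412462 = -0.412462
p = -0.257786 / -0.412462 = 0.6250

p = 0.6250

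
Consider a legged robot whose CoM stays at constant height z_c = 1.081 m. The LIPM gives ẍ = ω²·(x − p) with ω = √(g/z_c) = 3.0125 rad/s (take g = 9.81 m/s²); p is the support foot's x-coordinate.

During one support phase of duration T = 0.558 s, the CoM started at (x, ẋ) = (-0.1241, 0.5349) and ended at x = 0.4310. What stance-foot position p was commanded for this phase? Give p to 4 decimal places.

p = -0.1774

ωT = 3.0125·0.558 = 1.680975; cosh(ωT) = 2.778491, sinh(ωT) = 2.592299
x(T) = p + (x₀−p)·cosh(ωT) + (ẋ₀/ω)·sinh(ωT) ⇒ p·(1 − cosh) = x(T) − x₀·cosh − (ẋ₀/ω)·sinh
numerator   = 0.4310 − (-0.1241)·2.778491 − (0.5349/3.0125)·2.592299 = 0.315522
denominator = 1 − 2.778491 = -1.778491
p = 0.315522 / -1.778491 = -0.1774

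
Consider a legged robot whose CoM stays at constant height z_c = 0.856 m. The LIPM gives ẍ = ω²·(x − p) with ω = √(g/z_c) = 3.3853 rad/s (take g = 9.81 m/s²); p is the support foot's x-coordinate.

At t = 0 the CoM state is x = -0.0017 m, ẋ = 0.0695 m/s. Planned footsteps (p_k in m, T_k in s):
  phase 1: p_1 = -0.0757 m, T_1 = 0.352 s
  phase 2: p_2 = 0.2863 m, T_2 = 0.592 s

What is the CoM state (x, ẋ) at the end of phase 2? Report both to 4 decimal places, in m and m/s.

phase 1: p=-0.0757, T=0.352, ωT=1.191626, cosh=1.798078, sinh=1.494351; start (x,ẋ)=(-0.001700, 0.069500) → end (x,ẋ)=(0.088037, 0.499320)
phase 2: p=0.2863, T=0.592, ωT=2.004098, cosh=3.777089, sinh=3.642307; start (x,ẋ)=(0.088037, 0.499320) → end (x,ẋ)=(0.074669, -0.558672)

x = 0.0747, ẋ = -0.5587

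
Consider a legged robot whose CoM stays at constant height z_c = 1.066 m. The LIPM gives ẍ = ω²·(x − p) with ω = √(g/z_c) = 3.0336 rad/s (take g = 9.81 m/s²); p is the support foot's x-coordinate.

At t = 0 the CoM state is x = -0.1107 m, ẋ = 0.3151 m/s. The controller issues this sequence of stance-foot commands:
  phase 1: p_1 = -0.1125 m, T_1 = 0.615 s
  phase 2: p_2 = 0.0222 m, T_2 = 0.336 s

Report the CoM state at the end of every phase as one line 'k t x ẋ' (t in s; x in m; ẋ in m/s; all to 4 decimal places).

phase 1: p=-0.1125, T=0.615, ωT=1.865664, cosh=3.307509, sinh=3.152715; start (x,ẋ)=(-0.110700, 0.315100) → end (x,ẋ)=(0.220926, 1.059411)
phase 2: p=0.0222, T=0.336, ωT=1.019290, cosh=1.566038, sinh=1.205187; start (x,ẋ)=(0.220926, 1.059411) → end (x,ẋ)=(0.754295, 2.385632)

1 0.6150 0.2209 1.0594
2 0.9510 0.7543 2.3856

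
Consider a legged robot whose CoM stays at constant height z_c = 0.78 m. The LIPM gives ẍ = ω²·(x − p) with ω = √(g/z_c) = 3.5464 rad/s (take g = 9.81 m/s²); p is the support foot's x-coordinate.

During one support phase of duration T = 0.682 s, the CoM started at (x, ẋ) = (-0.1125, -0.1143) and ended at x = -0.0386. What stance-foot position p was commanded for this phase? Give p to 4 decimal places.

ωT = 3.5464·0.682 = 2.418645; cosh(ωT) = 5.659836, sinh(ωT) = 5.570794
x(T) = p + (x₀−p)·cosh(ωT) + (ẋ₀/ω)·sinh(ωT) ⇒ p·(1 − cosh) = x(T) − x₀·cosh − (ẋ₀/ω)·sinh
numerator   = -0.0386 − (-0.1125)·5.659836 − (-0.1143/3.5464)·5.570794 = 0.777677
denominator = 1 − 5.659836 = -4.659836
p = 0.777677 / -4.659836 = -0.1669

p = -0.1669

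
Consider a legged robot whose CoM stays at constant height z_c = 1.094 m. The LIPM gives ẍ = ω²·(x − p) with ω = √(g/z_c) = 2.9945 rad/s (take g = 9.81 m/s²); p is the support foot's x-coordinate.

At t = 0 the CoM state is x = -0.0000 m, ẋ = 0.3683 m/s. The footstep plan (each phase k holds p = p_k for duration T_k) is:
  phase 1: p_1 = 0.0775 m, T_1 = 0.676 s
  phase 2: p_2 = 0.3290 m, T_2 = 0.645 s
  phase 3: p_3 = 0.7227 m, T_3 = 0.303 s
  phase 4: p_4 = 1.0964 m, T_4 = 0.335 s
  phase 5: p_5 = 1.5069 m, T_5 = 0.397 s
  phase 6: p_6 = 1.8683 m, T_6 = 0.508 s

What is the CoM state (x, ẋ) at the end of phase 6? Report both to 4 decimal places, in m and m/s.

phase 1: p=0.0775, T=0.676, ωT=2.024282, cosh=3.851381, sinh=3.719292; start (x,ẋ)=(-0.000000, 0.368300) → end (x,ẋ)=(0.236462, 0.555313)
phase 2: p=0.3290, T=0.645, ωT=1.931453, cosh=3.522231, sinh=3.377294; start (x,ẋ)=(0.236462, 0.555313) → end (x,ẋ)=(0.629359, 1.020075)
phase 3: p=0.7227, T=0.303, ωT=0.907333, cosh=1.440653, sinh=1.037054; start (x,ẋ)=(0.629359, 1.020075) → end (x,ẋ)=(0.941500, 1.179708)
phase 4: p=1.0964, T=0.335, ωT=1.003158, cosh=1.546799, sinh=1.180079; start (x,ẋ)=(0.941500, 1.179708) → end (x,ẋ)=(1.321703, 1.277395)
phase 5: p=1.5069, T=0.397, ωT=1.188816, cosh=1.793887, sinh=1.489306; start (x,ẋ)=(1.321703, 1.277395) → end (x,ẋ)=(1.809987, 1.465576)
phase 6: p=1.8683, T=0.508, ωT=1.521206, cosh=2.398095, sinh=2.179647; start (x,ẋ)=(1.809987, 1.465576) → end (x,ẋ)=(2.795228, 3.133983)

x = 2.7952, ẋ = 3.1340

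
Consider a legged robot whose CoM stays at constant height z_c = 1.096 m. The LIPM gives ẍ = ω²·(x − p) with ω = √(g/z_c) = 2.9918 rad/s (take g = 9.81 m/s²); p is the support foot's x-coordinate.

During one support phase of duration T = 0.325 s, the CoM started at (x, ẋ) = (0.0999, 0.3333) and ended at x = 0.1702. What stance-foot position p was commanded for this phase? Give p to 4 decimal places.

ωT = 2.9918·0.325 = 0.972335; cosh(ωT) = 1.511155, sinh(ωT) = 1.132956
x(T) = p + (x₀−p)·cosh(ωT) + (ẋ₀/ω)·sinh(ωT) ⇒ p·(1 − cosh) = x(T) − x₀·cosh − (ẋ₀/ω)·sinh
numerator   = 0.1702 − (0.0999)·1.511155 − (0.3333/2.9918)·1.132956 = -0.106981
denominator = 1 − 1.511155 = -0.511155
p = -0.106981 / -0.511155 = 0.2093

p = 0.2093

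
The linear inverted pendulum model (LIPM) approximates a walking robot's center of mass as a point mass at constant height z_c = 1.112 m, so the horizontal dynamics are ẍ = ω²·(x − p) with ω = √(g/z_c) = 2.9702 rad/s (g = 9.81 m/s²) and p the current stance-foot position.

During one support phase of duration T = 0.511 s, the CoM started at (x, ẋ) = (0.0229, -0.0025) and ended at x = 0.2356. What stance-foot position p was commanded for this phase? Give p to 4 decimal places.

ωT = 2.9702·0.511 = 1.517772; cosh(ωT) = 2.390625, sinh(ωT) = 2.171425
x(T) = p + (x₀−p)·cosh(ωT) + (ẋ₀/ω)·sinh(ωT) ⇒ p·(1 − cosh) = x(T) − x₀·cosh − (ẋ₀/ω)·sinh
numerator   = 0.2356 − (0.0229)·2.390625 − (-0.0025/2.9702)·2.171425 = 0.182682
denominator = 1 − 2.390625 = -1.390625
p = 0.182682 / -1.390625 = -0.1314

p = -0.1314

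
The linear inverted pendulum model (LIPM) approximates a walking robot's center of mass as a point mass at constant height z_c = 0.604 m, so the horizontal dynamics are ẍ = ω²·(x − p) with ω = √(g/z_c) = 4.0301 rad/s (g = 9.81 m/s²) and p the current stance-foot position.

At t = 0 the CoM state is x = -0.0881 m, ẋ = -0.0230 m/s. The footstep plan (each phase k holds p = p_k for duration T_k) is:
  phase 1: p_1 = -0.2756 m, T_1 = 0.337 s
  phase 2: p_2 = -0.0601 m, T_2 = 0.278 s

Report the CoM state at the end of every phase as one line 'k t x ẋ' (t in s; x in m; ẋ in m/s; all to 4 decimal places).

1 0.3370 0.1027 1.3245
2 0.6150 0.6663 3.1454

phase 1: p=-0.2756, T=0.337, ωT=1.358144, cosh=2.073053, sinh=1.815915; start (x,ẋ)=(-0.088100, -0.023000) → end (x,ẋ)=(0.102734, 1.324505)
phase 2: p=-0.0601, T=0.278, ωT=1.120368, cosh=1.696071, sinh=1.369911; start (x,ẋ)=(0.102734, 1.324505) → end (x,ẋ)=(0.666303, 3.145439)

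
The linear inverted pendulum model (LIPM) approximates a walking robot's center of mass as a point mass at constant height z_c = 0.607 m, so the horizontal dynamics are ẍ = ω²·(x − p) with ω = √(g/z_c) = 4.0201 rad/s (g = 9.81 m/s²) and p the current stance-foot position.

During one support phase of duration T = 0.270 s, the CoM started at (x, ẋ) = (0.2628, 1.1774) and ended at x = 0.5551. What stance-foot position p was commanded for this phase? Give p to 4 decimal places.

p = 0.4042

ωT = 4.0201·0.270 = 1.085427; cosh(ωT) = 1.649231, sinh(ωT) = 1.311473
x(T) = p + (x₀−p)·cosh(ωT) + (ẋ₀/ω)·sinh(ωT) ⇒ p·(1 − cosh) = x(T) − x₀·cosh − (ẋ₀/ω)·sinh
numerator   = 0.5551 − (0.2628)·1.649231 − (1.1774/4.0201)·1.311473 = -0.262420
denominator = 1 − 1.649231 = -0.649231
p = -0.262420 / -0.649231 = 0.4042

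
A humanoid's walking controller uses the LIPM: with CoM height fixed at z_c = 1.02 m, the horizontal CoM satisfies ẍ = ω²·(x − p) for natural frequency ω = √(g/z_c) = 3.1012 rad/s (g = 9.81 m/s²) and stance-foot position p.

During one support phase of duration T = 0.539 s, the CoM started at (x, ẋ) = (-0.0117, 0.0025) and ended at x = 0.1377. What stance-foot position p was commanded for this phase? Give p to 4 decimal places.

ωT = 3.1012·0.539 = 1.671547; cosh(ωT) = 2.754174, sinh(ωT) = 2.566217
x(T) = p + (x₀−p)·cosh(ωT) + (ẋ₀/ω)·sinh(ωT) ⇒ p·(1 − cosh) = x(T) − x₀·cosh − (ẋ₀/ω)·sinh
numerator   = 0.1377 − (-0.0117)·2.754174 − (0.0025/3.1012)·2.566217 = 0.167855
denominator = 1 − 2.754174 = -1.754174
p = 0.167855 / -1.754174 = -0.0957

p = -0.0957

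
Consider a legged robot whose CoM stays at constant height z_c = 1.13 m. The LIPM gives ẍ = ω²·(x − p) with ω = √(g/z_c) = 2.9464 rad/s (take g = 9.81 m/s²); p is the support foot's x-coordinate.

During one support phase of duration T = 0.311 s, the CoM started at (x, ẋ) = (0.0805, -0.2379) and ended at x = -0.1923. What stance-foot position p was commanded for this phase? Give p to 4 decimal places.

p = 0.4983

ωT = 2.9464·0.311 = 0.916330; cosh(ωT) = 1.450042, sinh(ωT) = 1.050058
x(T) = p + (x₀−p)·cosh(ωT) + (ẋ₀/ω)·sinh(ωT) ⇒ p·(1 − cosh) = x(T) − x₀·cosh − (ẋ₀/ω)·sinh
numerator   = -0.1923 − (0.0805)·1.450042 − (-0.2379/2.9464)·1.050058 = -0.224244
denominator = 1 − 1.450042 = -0.450042
p = -0.224244 / -0.450042 = 0.4983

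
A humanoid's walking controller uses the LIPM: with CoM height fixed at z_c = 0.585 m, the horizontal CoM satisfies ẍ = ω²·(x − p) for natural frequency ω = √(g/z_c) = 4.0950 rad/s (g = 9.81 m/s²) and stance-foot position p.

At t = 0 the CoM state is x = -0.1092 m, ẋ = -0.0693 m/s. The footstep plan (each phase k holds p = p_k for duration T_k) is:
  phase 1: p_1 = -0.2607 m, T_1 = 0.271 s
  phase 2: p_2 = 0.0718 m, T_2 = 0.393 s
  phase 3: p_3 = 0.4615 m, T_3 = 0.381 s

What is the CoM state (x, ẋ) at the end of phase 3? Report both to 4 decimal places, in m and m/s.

phase 1: p=-0.2607, T=0.271, ωT=1.109745, cosh=1.681614, sinh=1.351971; start (x,ẋ)=(-0.109200, -0.069300) → end (x,ẋ)=(-0.028815, 0.722217)
phase 2: p=0.0718, T=0.393, ωT=1.609335, cosh=2.599753, sinh=2.399732; start (x,ẋ)=(-0.028815, 0.722217) → end (x,ẋ)=(0.233456, 0.888851)
phase 3: p=0.4615, T=0.381, ωT=1.560195, cosh=2.484922, sinh=2.274827; start (x,ẋ)=(0.233456, 0.888851) → end (x,ẋ)=(0.388597, 0.084400)

x = 0.3886, ẋ = 0.0844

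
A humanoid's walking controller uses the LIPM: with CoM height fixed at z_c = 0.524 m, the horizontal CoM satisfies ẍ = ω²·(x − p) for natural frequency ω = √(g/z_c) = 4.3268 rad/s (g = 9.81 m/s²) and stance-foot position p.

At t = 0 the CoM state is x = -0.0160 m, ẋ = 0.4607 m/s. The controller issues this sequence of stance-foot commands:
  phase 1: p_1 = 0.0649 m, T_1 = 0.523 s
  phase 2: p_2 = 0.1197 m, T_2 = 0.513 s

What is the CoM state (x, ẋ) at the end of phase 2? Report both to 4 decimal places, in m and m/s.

phase 1: p=0.0649, T=0.523, ωT=2.262916, cosh=4.857562, sinh=4.753516; start (x,ẋ)=(-0.016000, 0.460700) → end (x,ẋ)=(0.178058, 0.573967)
phase 2: p=0.1197, T=0.513, ωT=2.219648, cosh=4.656371, sinh=4.547723; start (x,ẋ)=(0.178058, 0.573967) → end (x,ẋ)=(0.994711, 3.820923)

x = 0.9947, ẋ = 3.8209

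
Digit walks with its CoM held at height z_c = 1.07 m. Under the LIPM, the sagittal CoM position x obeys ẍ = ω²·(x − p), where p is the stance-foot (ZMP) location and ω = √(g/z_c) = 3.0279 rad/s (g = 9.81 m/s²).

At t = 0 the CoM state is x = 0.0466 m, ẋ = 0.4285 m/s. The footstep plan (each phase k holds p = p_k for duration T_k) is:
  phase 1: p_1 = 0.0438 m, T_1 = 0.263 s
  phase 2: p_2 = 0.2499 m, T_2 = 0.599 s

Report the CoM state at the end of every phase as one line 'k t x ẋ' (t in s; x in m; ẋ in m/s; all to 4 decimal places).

phase 1: p=0.0438, T=0.263, ωT=0.796338, cosh=1.334191, sinh=0.883214; start (x,ẋ)=(0.046600, 0.428500) → end (x,ẋ)=(0.172526, 0.579189)
phase 2: p=0.2499, T=0.599, ωT=1.813712, cosh=3.148110, sinh=2.985062; start (x,ẋ)=(0.172526, 0.579189) → end (x,ẋ)=(0.577312, 1.124005)

1 0.2630 0.1725 0.5792
2 0.8620 0.5773 1.1240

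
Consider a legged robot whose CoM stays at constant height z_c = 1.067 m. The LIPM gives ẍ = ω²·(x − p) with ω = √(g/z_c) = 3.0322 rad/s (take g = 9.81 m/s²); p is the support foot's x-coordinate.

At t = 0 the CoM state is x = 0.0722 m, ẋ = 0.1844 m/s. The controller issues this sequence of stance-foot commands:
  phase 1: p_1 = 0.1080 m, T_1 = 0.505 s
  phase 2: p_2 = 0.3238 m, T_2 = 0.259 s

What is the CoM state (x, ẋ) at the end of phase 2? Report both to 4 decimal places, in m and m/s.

phase 1: p=0.1080, T=0.505, ωT=1.531261, cosh=2.420133, sinh=2.203871; start (x,ẋ)=(0.072200, 0.184400) → end (x,ẋ)=(0.155385, 0.207036)
phase 2: p=0.3238, T=0.259, ωT=0.785340, cosh=1.324558, sinh=0.868594; start (x,ẋ)=(0.155385, 0.207036) → end (x,ẋ)=(0.160032, -0.169331)

x = 0.1600, ẋ = -0.1693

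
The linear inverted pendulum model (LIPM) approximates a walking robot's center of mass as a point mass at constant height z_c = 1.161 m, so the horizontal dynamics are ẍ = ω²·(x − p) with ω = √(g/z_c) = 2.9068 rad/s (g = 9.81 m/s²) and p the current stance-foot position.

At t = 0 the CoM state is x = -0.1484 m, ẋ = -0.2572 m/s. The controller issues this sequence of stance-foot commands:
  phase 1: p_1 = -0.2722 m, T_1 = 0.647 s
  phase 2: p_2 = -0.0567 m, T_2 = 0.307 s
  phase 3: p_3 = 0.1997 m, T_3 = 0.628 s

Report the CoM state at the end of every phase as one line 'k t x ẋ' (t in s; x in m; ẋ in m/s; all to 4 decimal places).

1 0.6470 -0.1402 0.2896
2 0.9540 -0.0745 0.1662
3 1.5820 -0.5005 -1.8801

phase 1: p=-0.2722, T=0.647, ωT=1.880700, cosh=3.355287, sinh=3.202804; start (x,ẋ)=(-0.148400, -0.257200) → end (x,ẋ)=(-0.140207, 0.289587)
phase 2: p=-0.0567, T=0.307, ωT=0.892388, cosh=1.425314, sinh=1.015637; start (x,ẋ)=(-0.140207, 0.289587) → end (x,ẋ)=(-0.074541, 0.166220)
phase 3: p=0.1997, T=0.628, ωT=1.825470, cosh=3.183428, sinh=3.022286; start (x,ẋ)=(-0.074541, 0.166220) → end (x,ẋ)=(-0.500503, -1.880109)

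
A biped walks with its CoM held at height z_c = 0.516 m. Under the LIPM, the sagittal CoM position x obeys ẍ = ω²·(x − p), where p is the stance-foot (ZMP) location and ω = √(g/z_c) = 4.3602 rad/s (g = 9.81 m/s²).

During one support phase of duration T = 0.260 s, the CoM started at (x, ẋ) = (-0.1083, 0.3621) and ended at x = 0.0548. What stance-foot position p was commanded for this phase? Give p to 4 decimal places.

p = -0.1747

ωT = 4.3602·0.260 = 1.133652; cosh(ωT) = 1.714419, sinh(ωT) = 1.392563
x(T) = p + (x₀−p)·cosh(ωT) + (ẋ₀/ω)·sinh(ωT) ⇒ p·(1 − cosh) = x(T) − x₀·cosh − (ẋ₀/ω)·sinh
numerator   = 0.0548 − (-0.1083)·1.714419 − (0.3621/4.3602)·1.392563 = 0.124824
denominator = 1 − 1.714419 = -0.714419
p = 0.124824 / -0.714419 = -0.1747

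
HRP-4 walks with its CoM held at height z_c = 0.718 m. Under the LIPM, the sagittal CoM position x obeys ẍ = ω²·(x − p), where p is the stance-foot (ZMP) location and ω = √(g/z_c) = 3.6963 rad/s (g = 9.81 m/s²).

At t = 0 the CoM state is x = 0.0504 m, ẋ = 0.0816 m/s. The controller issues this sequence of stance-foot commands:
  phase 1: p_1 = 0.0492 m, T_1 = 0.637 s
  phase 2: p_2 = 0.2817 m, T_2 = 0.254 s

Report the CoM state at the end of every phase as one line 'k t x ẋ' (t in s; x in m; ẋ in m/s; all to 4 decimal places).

phase 1: p=0.0492, T=0.637, ωT=2.354543, cosh=5.314126, sinh=5.219189; start (x,ẋ)=(0.050400, 0.081600) → end (x,ẋ)=(0.170796, 0.456783)
phase 2: p=0.2817, T=0.254, ωT=0.938860, cosh=1.474069, sinh=1.082996; start (x,ẋ)=(0.170796, 0.456783) → end (x,ẋ)=(0.252055, 0.229374)

1 0.6370 0.1708 0.4568
2 0.8910 0.2521 0.2294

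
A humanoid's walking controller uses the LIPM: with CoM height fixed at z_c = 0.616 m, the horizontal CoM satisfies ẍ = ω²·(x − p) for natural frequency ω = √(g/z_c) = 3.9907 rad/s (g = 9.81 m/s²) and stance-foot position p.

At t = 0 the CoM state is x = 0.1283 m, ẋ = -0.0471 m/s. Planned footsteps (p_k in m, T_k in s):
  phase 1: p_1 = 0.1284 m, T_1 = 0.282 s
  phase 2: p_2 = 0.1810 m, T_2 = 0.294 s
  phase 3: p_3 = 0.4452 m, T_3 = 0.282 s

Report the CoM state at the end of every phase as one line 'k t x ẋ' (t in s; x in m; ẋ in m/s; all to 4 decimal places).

1 0.2820 0.1120 -0.0808
2 0.5760 0.0292 -0.5457
3 0.8580 -0.4518 -3.2179

phase 1: p=0.1284, T=0.282, ωT=1.125377, cosh=1.702955, sinh=1.378425; start (x,ẋ)=(0.128300, -0.047100) → end (x,ẋ)=(0.111961, -0.080759)
phase 2: p=0.1810, T=0.294, ωT=1.173266, cosh=1.770944, sinh=1.461589; start (x,ẋ)=(0.111961, -0.080759) → end (x,ẋ)=(0.029158, -0.545709)
phase 3: p=0.4452, T=0.282, ωT=1.125377, cosh=1.702955, sinh=1.378425; start (x,ẋ)=(0.029158, -0.545709) → end (x,ẋ)=(-0.451794, -3.217916)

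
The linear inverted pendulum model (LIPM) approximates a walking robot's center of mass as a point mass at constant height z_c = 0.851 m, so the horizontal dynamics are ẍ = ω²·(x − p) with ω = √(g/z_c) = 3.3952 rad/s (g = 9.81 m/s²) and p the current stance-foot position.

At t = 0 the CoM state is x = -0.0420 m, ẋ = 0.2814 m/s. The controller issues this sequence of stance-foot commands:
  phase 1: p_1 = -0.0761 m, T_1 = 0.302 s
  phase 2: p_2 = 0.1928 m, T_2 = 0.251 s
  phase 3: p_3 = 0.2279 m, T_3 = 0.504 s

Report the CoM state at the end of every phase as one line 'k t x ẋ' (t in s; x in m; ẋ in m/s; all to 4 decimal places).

phase 1: p=-0.0761, T=0.302, ωT=1.025350, cosh=1.573371, sinh=1.214701; start (x,ẋ)=(-0.042000, 0.281400) → end (x,ẋ)=(0.078228, 0.583380)
phase 2: p=0.1928, T=0.251, ωT=0.852195, cosh=1.385633, sinh=0.959155; start (x,ẋ)=(0.078228, 0.583380) → end (x,ẋ)=(0.198853, 0.435246)
phase 3: p=0.2279, T=0.504, ωT=1.711181, cosh=2.858073, sinh=2.677421; start (x,ẋ)=(0.198853, 0.435246) → end (x,ẋ)=(0.488112, 0.979915)

1 0.3020 0.0782 0.5834
2 0.5530 0.1989 0.4352
3 1.0570 0.4881 0.9799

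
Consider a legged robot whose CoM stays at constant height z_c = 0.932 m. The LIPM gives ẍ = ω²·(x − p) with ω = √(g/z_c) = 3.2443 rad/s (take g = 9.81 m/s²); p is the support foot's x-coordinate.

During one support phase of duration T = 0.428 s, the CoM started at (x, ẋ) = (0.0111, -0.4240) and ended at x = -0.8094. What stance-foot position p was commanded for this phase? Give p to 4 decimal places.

p = 0.5201

ωT = 3.2443·0.428 = 1.388560; cosh(ωT) = 2.129254, sinh(ωT) = 1.879820
x(T) = p + (x₀−p)·cosh(ωT) + (ẋ₀/ω)·sinh(ωT) ⇒ p·(1 − cosh) = x(T) − x₀·cosh − (ẋ₀/ω)·sinh
numerator   = -0.8094 − (0.0111)·2.129254 − (-0.4240/3.2443)·1.879820 = -0.587360
denominator = 1 − 2.129254 = -1.129254
p = -0.587360 / -1.129254 = 0.5201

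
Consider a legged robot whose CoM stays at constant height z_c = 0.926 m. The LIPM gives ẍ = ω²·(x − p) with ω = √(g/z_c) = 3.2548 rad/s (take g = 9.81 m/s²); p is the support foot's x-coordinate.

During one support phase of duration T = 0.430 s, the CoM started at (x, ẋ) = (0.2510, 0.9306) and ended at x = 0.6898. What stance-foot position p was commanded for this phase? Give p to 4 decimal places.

ωT = 3.2548·0.430 = 1.399564; cosh(ωT) = 2.150068, sinh(ωT) = 1.903364
x(T) = p + (x₀−p)·cosh(ωT) + (ẋ₀/ω)·sinh(ωT) ⇒ p·(1 − cosh) = x(T) − x₀·cosh − (ẋ₀/ω)·sinh
numerator   = 0.6898 − (0.2510)·2.150068 − (0.9306/3.2548)·1.903364 = -0.394070
denominator = 1 − 2.150068 = -1.150068
p = -0.394070 / -1.150068 = 0.3426

p = 0.3426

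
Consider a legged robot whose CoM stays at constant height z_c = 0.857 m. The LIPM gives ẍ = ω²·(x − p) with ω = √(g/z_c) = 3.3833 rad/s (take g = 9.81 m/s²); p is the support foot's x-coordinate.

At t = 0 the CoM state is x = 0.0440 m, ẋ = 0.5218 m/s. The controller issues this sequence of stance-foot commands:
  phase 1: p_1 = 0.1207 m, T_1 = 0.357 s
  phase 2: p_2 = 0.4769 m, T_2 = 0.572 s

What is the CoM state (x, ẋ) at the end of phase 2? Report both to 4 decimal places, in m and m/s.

phase 1: p=0.1207, T=0.357, ωT=1.207838, cosh=1.822543, sinh=1.523700; start (x,ẋ)=(0.044000, 0.521800) → end (x,ẋ)=(0.215908, 0.555604)
phase 2: p=0.4769, T=0.572, ωT=1.935248, cosh=3.535074, sinh=3.390685; start (x,ẋ)=(0.215908, 0.555604) → end (x,ẋ)=(0.111092, -1.029918)

x = 0.1111, ẋ = -1.0299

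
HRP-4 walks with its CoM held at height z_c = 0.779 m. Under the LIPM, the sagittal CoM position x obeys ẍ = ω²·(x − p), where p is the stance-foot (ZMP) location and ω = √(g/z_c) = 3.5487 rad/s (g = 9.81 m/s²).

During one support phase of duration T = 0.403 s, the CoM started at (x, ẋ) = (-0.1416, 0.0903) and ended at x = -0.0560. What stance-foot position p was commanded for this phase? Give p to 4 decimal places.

ωT = 3.5487·0.403 = 1.430126; cosh(ωT) = 2.209252, sinh(ωT) = 1.969974
x(T) = p + (x₀−p)·cosh(ωT) + (ẋ₀/ω)·sinh(ωT) ⇒ p·(1 − cosh) = x(T) − x₀·cosh − (ẋ₀/ω)·sinh
numerator   = -0.0560 − (-0.1416)·2.209252 − (0.0903/3.5487)·1.969974 = 0.206702
denominator = 1 − 2.209252 = -1.209252
p = 0.206702 / -1.209252 = -0.1709

p = -0.1709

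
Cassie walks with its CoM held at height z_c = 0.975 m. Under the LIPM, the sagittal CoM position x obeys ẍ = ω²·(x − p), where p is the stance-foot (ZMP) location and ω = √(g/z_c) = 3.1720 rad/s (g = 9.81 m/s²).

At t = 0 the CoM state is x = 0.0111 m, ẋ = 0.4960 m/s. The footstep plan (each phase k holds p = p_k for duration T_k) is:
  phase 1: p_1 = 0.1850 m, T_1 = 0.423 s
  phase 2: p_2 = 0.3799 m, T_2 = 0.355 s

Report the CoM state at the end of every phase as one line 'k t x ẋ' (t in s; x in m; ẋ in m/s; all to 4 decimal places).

phase 1: p=0.1850, T=0.423, ωT=1.341756, cosh=2.043571, sinh=1.782185; start (x,ẋ)=(0.011100, 0.496000) → end (x,ẋ)=(0.108300, 0.030539)
phase 2: p=0.3799, T=0.355, ωT=1.126060, cosh=1.703896, sinh=1.379588; start (x,ẋ)=(0.108300, 0.030539) → end (x,ẋ)=(-0.069596, -1.136500)

1 0.4230 0.1083 0.0305
2 0.7780 -0.0696 -1.1365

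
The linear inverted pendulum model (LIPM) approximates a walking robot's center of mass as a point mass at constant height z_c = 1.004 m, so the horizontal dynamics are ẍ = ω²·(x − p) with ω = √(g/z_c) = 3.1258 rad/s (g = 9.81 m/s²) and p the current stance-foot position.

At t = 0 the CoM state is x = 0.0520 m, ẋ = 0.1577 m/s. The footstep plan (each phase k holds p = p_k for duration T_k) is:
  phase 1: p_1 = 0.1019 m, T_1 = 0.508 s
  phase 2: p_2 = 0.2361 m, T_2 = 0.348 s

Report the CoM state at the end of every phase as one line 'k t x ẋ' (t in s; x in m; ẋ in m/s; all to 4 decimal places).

1 0.5080 0.0930 0.0363
2 0.8560 0.0149 -0.5285

phase 1: p=0.1019, T=0.508, ωT=1.587906, cosh=2.548923, sinh=2.344570; start (x,ẋ)=(0.052000, 0.157700) → end (x,ẋ)=(0.092995, 0.036265)
phase 2: p=0.2361, T=0.348, ωT=1.087778, cosh=1.652319, sinh=1.315355; start (x,ẋ)=(0.092995, 0.036265) → end (x,ẋ)=(0.014905, -0.528460)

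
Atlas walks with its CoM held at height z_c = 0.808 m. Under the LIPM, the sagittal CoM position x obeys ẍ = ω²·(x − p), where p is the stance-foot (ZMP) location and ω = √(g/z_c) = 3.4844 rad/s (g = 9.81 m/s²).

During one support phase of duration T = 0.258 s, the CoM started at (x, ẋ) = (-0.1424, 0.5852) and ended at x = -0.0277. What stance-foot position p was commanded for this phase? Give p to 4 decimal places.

p = -0.0094

ωT = 3.4844·0.258 = 0.898975; cosh(ωT) = 1.432035, sinh(ωT) = 1.025049
x(T) = p + (x₀−p)·cosh(ωT) + (ẋ₀/ω)·sinh(ωT) ⇒ p·(1 − cosh) = x(T) − x₀·cosh − (ẋ₀/ω)·sinh
numerator   = -0.0277 − (-0.1424)·1.432035 − (0.5852/3.4844)·1.025049 = 0.004066
denominator = 1 − 1.432035 = -0.432035
p = 0.004066 / -0.432035 = -0.0094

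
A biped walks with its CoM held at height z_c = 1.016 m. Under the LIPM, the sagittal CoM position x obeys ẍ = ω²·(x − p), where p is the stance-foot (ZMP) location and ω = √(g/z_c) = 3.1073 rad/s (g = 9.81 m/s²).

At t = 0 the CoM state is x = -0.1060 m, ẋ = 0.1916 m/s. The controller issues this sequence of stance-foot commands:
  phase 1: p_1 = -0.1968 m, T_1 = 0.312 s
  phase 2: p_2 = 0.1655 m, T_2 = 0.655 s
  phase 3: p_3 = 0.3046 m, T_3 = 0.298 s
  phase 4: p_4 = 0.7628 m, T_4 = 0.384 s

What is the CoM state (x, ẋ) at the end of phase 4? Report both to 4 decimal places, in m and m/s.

x = 0.6117, ẋ = 0.0314

phase 1: p=-0.1968, T=0.312, ωT=0.969478, cosh=1.507924, sinh=1.128643; start (x,ẋ)=(-0.106000, 0.191600) → end (x,ẋ)=(0.009713, 0.607357)
phase 2: p=0.1655, T=0.655, ωT=2.035281, cosh=3.892525, sinh=3.761881; start (x,ẋ)=(0.009713, 0.607357) → end (x,ẋ)=(0.294397, 0.543111)
phase 3: p=0.3046, T=0.298, ωT=0.925975, cosh=1.460237, sinh=1.064092; start (x,ẋ)=(0.294397, 0.543111) → end (x,ẋ)=(0.475690, 0.759337)
phase 4: p=0.7628, T=0.384, ωT=1.193203, cosh=1.800438, sinh=1.497189; start (x,ẋ)=(0.475690, 0.759337) → end (x,ẋ)=(0.611747, 0.031439)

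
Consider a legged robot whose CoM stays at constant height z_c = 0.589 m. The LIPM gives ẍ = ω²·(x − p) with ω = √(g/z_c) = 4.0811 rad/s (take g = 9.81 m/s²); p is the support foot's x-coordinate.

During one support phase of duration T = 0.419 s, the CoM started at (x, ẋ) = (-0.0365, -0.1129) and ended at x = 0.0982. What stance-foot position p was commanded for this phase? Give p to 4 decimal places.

p = -0.1490

ωT = 4.0811·0.419 = 1.709981; cosh(ωT) = 2.854863, sinh(ωT) = 2.673993
x(T) = p + (x₀−p)·cosh(ωT) + (ẋ₀/ω)·sinh(ωT) ⇒ p·(1 − cosh) = x(T) − x₀·cosh − (ẋ₀/ω)·sinh
numerator   = 0.0982 − (-0.0365)·2.854863 − (-0.1129/4.0811)·2.673993 = 0.276376
denominator = 1 − 2.854863 = -1.854863
p = 0.276376 / -1.854863 = -0.1490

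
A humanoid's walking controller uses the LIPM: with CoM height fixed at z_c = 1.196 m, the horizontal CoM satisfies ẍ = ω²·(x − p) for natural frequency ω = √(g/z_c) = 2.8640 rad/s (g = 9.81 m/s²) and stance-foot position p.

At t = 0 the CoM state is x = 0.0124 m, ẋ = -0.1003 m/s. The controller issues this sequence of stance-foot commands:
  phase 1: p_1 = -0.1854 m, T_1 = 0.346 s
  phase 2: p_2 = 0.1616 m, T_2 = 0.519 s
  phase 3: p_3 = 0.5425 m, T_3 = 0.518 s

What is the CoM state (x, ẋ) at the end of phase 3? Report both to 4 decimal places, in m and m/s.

x = 0.5446, ẋ = 0.2919

phase 1: p=-0.1854, T=0.346, ωT=0.990944, cosh=1.532501, sinh=1.161275; start (x,ẋ)=(0.012400, -0.100300) → end (x,ẋ)=(0.077060, 0.504152)
phase 2: p=0.1616, T=0.519, ωT=1.486416, cosh=2.323702, sinh=2.097520; start (x,ẋ)=(0.077060, 0.504152) → end (x,ẋ)=(0.334381, 0.663639)
phase 3: p=0.5425, T=0.518, ωT=1.483552, cosh=2.317704, sinh=2.090873; start (x,ẋ)=(0.334381, 0.663639) → end (x,ẋ)=(0.544635, 0.291851)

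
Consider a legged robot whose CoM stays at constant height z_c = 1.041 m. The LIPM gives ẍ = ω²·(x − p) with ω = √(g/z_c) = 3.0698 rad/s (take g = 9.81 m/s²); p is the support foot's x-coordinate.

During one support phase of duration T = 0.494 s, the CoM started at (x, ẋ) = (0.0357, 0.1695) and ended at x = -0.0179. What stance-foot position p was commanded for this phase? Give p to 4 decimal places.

ωT = 3.0698·0.494 = 1.516481; cosh(ωT) = 2.387824, sinh(ωT) = 2.168341
x(T) = p + (x₀−p)·cosh(ωT) + (ẋ₀/ω)·sinh(ωT) ⇒ p·(1 − cosh) = x(T) − x₀·cosh − (ẋ₀/ω)·sinh
numerator   = -0.0179 − (0.0357)·2.387824 − (0.1695/3.0698)·2.168341 = -0.222871
denominator = 1 − 2.387824 = -1.387824
p = -0.222871 / -1.387824 = 0.1606

p = 0.1606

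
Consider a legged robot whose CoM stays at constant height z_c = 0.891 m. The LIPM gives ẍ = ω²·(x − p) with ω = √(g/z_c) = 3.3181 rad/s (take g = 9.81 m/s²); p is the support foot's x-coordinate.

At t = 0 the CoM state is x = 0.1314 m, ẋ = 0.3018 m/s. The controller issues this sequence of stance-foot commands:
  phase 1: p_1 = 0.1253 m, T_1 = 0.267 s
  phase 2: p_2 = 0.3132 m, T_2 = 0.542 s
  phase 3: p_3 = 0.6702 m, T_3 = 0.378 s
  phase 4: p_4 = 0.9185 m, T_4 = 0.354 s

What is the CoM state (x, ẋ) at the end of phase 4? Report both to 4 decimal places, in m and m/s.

phase 1: p=0.1253, T=0.267, ωT=0.885933, cosh=1.418787, sinh=1.006458; start (x,ẋ)=(0.131400, 0.301800) → end (x,ẋ)=(0.225498, 0.448561)
phase 2: p=0.3132, T=0.542, ωT=1.798410, cosh=3.102800, sinh=2.937238; start (x,ẋ)=(0.225498, 0.448561) → end (x,ẋ)=(0.438151, 0.537044)
phase 3: p=0.6702, T=0.378, ωT=1.254242, cosh=1.895236, sinh=1.609944; start (x,ẋ)=(0.438151, 0.537044) → end (x,ẋ)=(0.490987, -0.221770)
phase 4: p=0.9185, T=0.354, ωT=1.174607, cosh=1.772906, sinh=1.463966; start (x,ẋ)=(0.490987, -0.221770) → end (x,ẋ)=(0.062713, -2.469859)

x = 0.0627, ẋ = -2.4699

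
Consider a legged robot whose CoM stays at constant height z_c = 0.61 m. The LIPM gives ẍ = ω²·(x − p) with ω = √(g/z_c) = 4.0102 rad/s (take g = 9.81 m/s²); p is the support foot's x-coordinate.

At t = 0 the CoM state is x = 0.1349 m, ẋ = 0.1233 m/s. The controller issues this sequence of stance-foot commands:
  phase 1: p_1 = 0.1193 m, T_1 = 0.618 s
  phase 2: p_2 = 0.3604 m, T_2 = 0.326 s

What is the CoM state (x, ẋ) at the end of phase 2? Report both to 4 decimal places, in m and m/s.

x = 0.9031, ẋ = 2.4394

phase 1: p=0.1193, T=0.618, ωT=2.478304, cosh=6.002455, sinh=5.918570; start (x,ẋ)=(0.134900, 0.123300) → end (x,ẋ)=(0.394914, 1.110363)
phase 2: p=0.3604, T=0.326, ωT=1.307325, cosh=1.983408, sinh=1.712865; start (x,ẋ)=(0.394914, 1.110363) → end (x,ẋ)=(0.903122, 2.439379)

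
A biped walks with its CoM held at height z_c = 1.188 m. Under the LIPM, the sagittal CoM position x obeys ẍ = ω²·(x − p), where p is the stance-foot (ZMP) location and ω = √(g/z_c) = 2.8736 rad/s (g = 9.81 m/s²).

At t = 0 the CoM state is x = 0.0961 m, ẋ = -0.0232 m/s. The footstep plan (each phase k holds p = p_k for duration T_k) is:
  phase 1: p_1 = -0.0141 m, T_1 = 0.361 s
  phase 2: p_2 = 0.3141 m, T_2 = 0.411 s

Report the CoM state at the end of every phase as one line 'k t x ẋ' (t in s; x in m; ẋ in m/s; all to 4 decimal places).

phase 1: p=-0.0141, T=0.361, ωT=1.037370, cosh=1.588085, sinh=1.233700; start (x,ẋ)=(0.096100, -0.023200) → end (x,ẋ)=(0.150947, 0.353833)
phase 2: p=0.3141, T=0.411, ωT=1.181050, cosh=1.782374, sinh=1.475418; start (x,ẋ)=(0.150947, 0.353833) → end (x,ẋ)=(0.204971, -0.061068)

1 0.3610 0.1509 0.3538
2 0.7720 0.2050 -0.0611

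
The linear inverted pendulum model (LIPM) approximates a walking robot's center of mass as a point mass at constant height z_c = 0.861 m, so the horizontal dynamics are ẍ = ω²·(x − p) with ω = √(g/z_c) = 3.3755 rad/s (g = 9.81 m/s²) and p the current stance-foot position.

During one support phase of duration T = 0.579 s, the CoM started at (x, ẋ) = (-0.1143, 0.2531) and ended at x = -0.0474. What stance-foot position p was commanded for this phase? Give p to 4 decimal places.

ωT = 3.3755·0.579 = 1.954414; cosh(ωT) = 3.600716, sinh(ωT) = 3.459068
x(T) = p + (x₀−p)·cosh(ωT) + (ẋ₀/ω)·sinh(ωT) ⇒ p·(1 − cosh) = x(T) − x₀·cosh − (ẋ₀/ω)·sinh
numerator   = -0.0474 − (-0.1143)·3.600716 − (0.2531/3.3755)·3.459068 = 0.104796
denominator = 1 − 3.600716 = -2.600716
p = 0.104796 / -2.600716 = -0.0403

p = -0.0403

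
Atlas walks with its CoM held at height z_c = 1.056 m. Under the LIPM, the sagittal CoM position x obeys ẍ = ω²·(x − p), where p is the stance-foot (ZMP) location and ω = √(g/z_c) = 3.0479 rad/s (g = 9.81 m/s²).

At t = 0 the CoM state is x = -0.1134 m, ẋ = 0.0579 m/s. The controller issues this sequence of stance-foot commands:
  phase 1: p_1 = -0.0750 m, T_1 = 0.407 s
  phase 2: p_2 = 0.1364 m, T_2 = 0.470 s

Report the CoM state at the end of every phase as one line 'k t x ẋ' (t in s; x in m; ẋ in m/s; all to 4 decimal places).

1 0.4070 -0.1168 -0.0769
2 0.8770 -0.4741 -1.6949

phase 1: p=-0.0750, T=0.407, ωT=1.240495, cosh=1.873283, sinh=1.584042; start (x,ẋ)=(-0.113400, 0.057900) → end (x,ẋ)=(-0.116843, -0.076932)
phase 2: p=0.1364, T=0.470, ωT=1.432513, cosh=2.213961, sinh=1.975253; start (x,ẋ)=(-0.116843, -0.076932) → end (x,ẋ)=(-0.474126, -1.694939)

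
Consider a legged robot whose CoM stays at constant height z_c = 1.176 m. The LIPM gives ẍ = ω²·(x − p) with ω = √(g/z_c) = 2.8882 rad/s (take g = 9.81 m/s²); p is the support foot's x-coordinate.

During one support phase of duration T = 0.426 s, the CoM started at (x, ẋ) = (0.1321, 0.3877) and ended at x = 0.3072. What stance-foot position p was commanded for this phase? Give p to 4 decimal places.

ωT = 2.8882·0.426 = 1.230373; cosh(ωT) = 1.857345, sinh(ωT) = 1.565162
x(T) = p + (x₀−p)·cosh(ωT) + (ẋ₀/ω)·sinh(ωT) ⇒ p·(1 − cosh) = x(T) − x₀·cosh − (ẋ₀/ω)·sinh
numerator   = 0.3072 − (0.1321)·1.857345 − (0.3877/2.8882)·1.565162 = -0.148256
denominator = 1 − 1.857345 = -0.857345
p = -0.148256 / -0.857345 = 0.1729

p = 0.1729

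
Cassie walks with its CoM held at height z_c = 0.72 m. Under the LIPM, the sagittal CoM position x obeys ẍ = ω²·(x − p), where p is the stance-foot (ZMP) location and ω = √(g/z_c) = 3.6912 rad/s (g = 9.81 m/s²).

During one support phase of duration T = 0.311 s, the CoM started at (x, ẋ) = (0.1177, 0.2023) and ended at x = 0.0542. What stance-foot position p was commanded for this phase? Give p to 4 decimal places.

p = 0.3099

ωT = 3.6912·0.311 = 1.147963; cosh(ωT) = 1.734525, sinh(ωT) = 1.417242
x(T) = p + (x₀−p)·cosh(ωT) + (ẋ₀/ω)·sinh(ωT) ⇒ p·(1 − cosh) = x(T) − x₀·cosh − (ẋ₀/ω)·sinh
numerator   = 0.0542 − (0.1177)·1.734525 − (0.2023/3.6912)·1.417242 = -0.227627
denominator = 1 − 1.734525 = -0.734525
p = -0.227627 / -0.734525 = 0.3099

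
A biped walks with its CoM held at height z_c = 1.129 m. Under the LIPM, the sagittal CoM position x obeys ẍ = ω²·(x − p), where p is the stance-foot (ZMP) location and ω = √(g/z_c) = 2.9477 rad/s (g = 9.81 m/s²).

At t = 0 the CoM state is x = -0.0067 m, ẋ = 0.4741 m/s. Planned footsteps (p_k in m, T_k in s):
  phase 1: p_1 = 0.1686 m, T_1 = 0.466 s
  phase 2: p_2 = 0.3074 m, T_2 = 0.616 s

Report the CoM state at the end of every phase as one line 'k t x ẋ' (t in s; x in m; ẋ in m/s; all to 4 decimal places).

1 0.4660 0.0975 0.0412
2 1.0820 -0.3129 -1.7210

phase 1: p=0.1686, T=0.466, ωT=1.373628, cosh=2.101421, sinh=1.848234; start (x,ẋ)=(-0.006700, 0.474100) → end (x,ẋ)=(0.097486, 0.041242)
phase 2: p=0.3074, T=0.616, ωT=1.815783, cosh=3.154299, sinh=2.991589; start (x,ẋ)=(0.097486, 0.041242) → end (x,ẋ)=(-0.312876, -1.720997)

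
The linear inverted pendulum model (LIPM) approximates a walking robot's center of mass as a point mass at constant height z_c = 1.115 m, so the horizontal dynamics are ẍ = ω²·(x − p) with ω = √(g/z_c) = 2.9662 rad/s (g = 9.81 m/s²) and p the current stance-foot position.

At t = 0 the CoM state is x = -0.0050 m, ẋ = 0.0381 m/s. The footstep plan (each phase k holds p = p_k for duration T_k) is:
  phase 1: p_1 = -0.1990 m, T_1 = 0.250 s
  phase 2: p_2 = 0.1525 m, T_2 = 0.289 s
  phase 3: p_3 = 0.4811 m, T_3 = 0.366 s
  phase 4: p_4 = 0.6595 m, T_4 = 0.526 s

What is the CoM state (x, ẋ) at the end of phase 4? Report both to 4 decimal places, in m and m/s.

phase 1: p=-0.1990, T=0.250, ωT=0.741550, cosh=1.287781, sinh=0.811406; start (x,ẋ)=(-0.005000, 0.038100) → end (x,ẋ)=(0.061252, 0.515982)
phase 2: p=0.1525, T=0.289, ωT=0.857232, cosh=1.390482, sinh=0.966146; start (x,ẋ)=(0.061252, 0.515982) → end (x,ẋ)=(0.193686, 0.455966)
phase 3: p=0.4811, T=0.366, ωT=1.085629, cosh=1.649496, sinh=1.311807; start (x,ẋ)=(0.193686, 0.455966) → end (x,ẋ)=(0.208663, -0.366237)
phase 4: p=0.6595, T=0.526, ωT=1.560221, cosh=2.484982, sinh=2.274892; start (x,ẋ)=(0.208663, -0.366237) → end (x,ẋ)=(-0.741702, -3.952241)

x = -0.7417, ẋ = -3.9522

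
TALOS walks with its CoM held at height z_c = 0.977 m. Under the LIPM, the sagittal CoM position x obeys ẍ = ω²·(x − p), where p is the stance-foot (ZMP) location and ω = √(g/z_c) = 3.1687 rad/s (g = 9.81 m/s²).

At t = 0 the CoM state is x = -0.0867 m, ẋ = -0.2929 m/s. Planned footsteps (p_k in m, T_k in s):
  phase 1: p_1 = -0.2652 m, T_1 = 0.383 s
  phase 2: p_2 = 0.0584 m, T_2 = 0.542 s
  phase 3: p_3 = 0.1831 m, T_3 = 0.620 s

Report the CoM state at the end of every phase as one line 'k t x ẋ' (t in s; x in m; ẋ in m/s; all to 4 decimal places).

phase 1: p=-0.2652, T=0.383, ωT=1.213612, cosh=1.831371, sinh=1.534249; start (x,ẋ)=(-0.086700, -0.292900) → end (x,ẋ)=(-0.080119, 0.331382)
phase 2: p=0.0584, T=0.542, ωT=1.717435, cosh=2.874875, sinh=2.695349; start (x,ẋ)=(-0.080119, 0.331382) → end (x,ẋ)=(-0.057946, -0.230375)
phase 3: p=0.1831, T=0.620, ωT=1.964594, cosh=3.636115, sinh=3.495902; start (x,ẋ)=(-0.057946, -0.230375) → end (x,ẋ)=(-0.947534, -3.507847)

1 0.3830 -0.0801 0.3314
2 0.9250 -0.0579 -0.2304
3 1.5450 -0.9475 -3.5078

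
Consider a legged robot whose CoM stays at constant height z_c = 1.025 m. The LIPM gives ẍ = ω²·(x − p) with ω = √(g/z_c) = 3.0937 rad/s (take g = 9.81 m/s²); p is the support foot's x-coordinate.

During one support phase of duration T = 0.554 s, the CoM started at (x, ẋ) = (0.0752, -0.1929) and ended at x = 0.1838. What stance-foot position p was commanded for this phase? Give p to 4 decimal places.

ωT = 3.0937·0.554 = 1.713910; cosh(ωT) = 2.865390, sinh(ωT) = 2.685230
x(T) = p + (x₀−p)·cosh(ωT) + (ẋ₀/ω)·sinh(ωT) ⇒ p·(1 − cosh) = x(T) − x₀·cosh − (ẋ₀/ω)·sinh
numerator   = 0.1838 − (0.0752)·2.865390 − (-0.1929/3.0937)·2.685230 = 0.135754
denominator = 1 − 2.865390 = -1.865390
p = 0.135754 / -1.865390 = -0.0728

p = -0.0728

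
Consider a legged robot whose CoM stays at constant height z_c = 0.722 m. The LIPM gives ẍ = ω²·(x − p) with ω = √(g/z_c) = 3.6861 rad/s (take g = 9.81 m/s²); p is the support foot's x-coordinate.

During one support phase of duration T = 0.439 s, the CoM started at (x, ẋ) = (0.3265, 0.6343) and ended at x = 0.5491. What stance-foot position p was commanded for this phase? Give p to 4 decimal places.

p = 0.4464

ωT = 3.6861·0.439 = 1.618198; cosh(ωT) = 2.621124, sinh(ωT) = 2.422868
x(T) = p + (x₀−p)·cosh(ωT) + (ẋ₀/ω)·sinh(ωT) ⇒ p·(1 − cosh) = x(T) − x₀·cosh − (ẋ₀/ω)·sinh
numerator   = 0.5491 − (0.3265)·2.621124 − (0.6343/3.6861)·2.422868 = -0.723621
denominator = 1 − 2.621124 = -1.621124
p = -0.723621 / -1.621124 = 0.4464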